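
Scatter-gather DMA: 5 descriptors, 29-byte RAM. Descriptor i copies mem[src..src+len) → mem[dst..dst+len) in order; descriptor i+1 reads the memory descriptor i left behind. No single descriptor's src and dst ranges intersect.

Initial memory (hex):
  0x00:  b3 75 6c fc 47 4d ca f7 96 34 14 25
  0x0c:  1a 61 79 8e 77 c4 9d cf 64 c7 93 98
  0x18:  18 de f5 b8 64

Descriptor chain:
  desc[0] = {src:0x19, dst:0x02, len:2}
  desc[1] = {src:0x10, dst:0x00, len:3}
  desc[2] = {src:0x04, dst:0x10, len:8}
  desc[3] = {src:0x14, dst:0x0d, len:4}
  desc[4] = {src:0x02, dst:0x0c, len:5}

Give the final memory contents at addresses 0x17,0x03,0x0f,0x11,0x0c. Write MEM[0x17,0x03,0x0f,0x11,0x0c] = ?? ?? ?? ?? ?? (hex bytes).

MEM[0x17,0x03,0x0f,0x11,0x0c] = 25 f5 4d 4d 9d

#0 dst[0x02+2] := {0xde,0xf5}
#1 dst[0x00+3] := {0x77,0xc4,0x9d}
#2 dst[0x10+8] := {0x47,0x4d,0xca,0xf7,0x96,0x34,0x14,0x25}
#3 dst[0x0d+4] := {0x96,0x34,0x14,0x25}
#4 dst[0x0c+5] := {0x9d,0xf5,0x47,0x4d,0xca}
query mem[0x17]=0x25, mem[0x03]=0xf5, mem[0x0f]=0x4d, mem[0x11]=0x4d, mem[0x0c]=0x9d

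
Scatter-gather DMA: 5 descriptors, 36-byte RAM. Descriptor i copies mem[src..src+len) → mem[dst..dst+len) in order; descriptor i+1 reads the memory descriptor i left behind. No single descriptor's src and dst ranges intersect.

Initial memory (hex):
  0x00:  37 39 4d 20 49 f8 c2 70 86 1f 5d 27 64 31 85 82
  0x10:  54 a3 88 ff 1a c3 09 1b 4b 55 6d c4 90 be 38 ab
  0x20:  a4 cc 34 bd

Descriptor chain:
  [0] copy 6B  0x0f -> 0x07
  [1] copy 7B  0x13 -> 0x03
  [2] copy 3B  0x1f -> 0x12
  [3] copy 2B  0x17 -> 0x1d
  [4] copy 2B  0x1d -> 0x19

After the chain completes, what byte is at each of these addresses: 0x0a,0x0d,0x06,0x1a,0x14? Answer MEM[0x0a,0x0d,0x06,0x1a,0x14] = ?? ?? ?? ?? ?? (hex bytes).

D0: mem[0x07..0x0c] <- [82 54 a3 88 ff 1a]
D1: mem[0x03..0x09] <- [ff 1a c3 09 1b 4b 55]
D2: mem[0x12..0x14] <- [ab a4 cc]
D3: mem[0x1d..0x1e] <- [1b 4b]
D4: mem[0x19..0x1a] <- [1b 4b]
query mem[0x0a]=0x88, mem[0x0d]=0x31, mem[0x06]=0x09, mem[0x1a]=0x4b, mem[0x14]=0xcc

MEM[0x0a,0x0d,0x06,0x1a,0x14] = 88 31 09 4b cc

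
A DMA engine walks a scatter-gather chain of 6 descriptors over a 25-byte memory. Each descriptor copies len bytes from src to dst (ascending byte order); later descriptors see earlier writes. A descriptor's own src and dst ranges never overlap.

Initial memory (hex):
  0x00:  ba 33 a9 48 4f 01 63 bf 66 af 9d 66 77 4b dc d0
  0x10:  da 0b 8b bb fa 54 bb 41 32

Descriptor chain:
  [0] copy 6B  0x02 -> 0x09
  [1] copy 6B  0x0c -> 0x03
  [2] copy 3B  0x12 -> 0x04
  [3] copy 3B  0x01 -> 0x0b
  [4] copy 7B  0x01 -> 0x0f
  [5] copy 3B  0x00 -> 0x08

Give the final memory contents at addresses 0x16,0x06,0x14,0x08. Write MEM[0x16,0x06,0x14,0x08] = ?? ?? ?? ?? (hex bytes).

D0: mem[0x09..0x0e] <- [a9 48 4f 01 63 bf]
D1: mem[0x03..0x08] <- [01 63 bf d0 da 0b]
D2: mem[0x04..0x06] <- [8b bb fa]
D3: mem[0x0b..0x0d] <- [33 a9 01]
D4: mem[0x0f..0x15] <- [33 a9 01 8b bb fa da]
D5: mem[0x08..0x0a] <- [ba 33 a9]
query mem[0x16]=0xbb, mem[0x06]=0xfa, mem[0x14]=0xfa, mem[0x08]=0xba

MEM[0x16,0x06,0x14,0x08] = bb fa fa ba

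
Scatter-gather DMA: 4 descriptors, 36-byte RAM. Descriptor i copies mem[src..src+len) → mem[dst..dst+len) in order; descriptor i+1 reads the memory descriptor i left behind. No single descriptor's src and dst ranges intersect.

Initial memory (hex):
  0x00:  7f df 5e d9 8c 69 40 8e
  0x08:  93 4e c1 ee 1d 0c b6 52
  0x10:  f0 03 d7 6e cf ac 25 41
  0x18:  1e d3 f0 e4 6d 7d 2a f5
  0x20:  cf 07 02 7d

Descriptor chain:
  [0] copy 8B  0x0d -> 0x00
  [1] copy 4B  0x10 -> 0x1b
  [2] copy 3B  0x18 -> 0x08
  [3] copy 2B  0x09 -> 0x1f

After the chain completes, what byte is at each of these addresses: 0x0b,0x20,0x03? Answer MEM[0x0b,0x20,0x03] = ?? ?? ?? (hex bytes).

D0: mem[0x00..0x07] <- [0c b6 52 f0 03 d7 6e cf]
D1: mem[0x1b..0x1e] <- [f0 03 d7 6e]
D2: mem[0x08..0x0a] <- [1e d3 f0]
D3: mem[0x1f..0x20] <- [d3 f0]
query mem[0x0b]=0xee, mem[0x20]=0xf0, mem[0x03]=0xf0

MEM[0x0b,0x20,0x03] = ee f0 f0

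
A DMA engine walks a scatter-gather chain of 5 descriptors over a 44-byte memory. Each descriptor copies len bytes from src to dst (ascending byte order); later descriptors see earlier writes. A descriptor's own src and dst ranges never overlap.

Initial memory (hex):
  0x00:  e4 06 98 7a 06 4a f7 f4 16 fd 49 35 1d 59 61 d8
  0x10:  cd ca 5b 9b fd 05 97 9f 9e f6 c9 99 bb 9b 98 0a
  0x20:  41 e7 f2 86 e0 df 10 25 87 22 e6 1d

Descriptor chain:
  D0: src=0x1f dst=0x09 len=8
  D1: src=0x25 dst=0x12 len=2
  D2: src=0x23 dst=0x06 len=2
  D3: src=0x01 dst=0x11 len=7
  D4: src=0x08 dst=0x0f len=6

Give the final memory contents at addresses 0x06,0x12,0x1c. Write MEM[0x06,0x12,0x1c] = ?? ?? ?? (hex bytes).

  after D0: wrote 8B at 0x09 = 0a41e7f286e0df10
  after D1: wrote 2B at 0x12 = df10
  after D2: wrote 2B at 0x06 = 86e0
  after D3: wrote 7B at 0x11 = 06987a064a86e0
  after D4: wrote 6B at 0x0f = 160a41e7f286
query mem[0x06]=0x86, mem[0x12]=0xe7, mem[0x1c]=0xbb

MEM[0x06,0x12,0x1c] = 86 e7 bb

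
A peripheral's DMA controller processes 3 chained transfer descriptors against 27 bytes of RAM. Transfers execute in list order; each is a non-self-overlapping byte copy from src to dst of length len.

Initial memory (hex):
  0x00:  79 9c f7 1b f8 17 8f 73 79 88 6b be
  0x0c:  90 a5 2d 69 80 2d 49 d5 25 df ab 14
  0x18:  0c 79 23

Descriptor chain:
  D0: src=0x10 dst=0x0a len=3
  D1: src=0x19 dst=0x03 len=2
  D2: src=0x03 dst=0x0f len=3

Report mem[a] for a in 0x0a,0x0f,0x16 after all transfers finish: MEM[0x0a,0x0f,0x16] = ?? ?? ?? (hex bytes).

MEM[0x0a,0x0f,0x16] = 80 79 ab

[0] 0x10->0x0a len=3 : 80 2d 49
[1] 0x19->0x03 len=2 : 79 23
[2] 0x03->0x0f len=3 : 79 23 17
query mem[0x0a]=0x80, mem[0x0f]=0x79, mem[0x16]=0xab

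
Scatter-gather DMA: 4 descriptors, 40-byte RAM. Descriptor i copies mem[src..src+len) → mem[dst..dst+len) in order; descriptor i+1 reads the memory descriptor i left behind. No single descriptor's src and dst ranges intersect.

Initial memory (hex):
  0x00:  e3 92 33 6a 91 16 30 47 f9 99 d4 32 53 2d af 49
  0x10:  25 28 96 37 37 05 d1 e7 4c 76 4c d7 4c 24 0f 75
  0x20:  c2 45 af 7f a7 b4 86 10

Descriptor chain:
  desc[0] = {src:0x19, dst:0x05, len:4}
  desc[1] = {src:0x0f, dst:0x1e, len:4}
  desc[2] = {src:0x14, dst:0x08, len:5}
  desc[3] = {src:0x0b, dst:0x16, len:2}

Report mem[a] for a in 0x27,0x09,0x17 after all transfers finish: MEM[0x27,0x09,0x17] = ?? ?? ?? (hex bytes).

D0: mem[0x05..0x08] <- [76 4c d7 4c]
D1: mem[0x1e..0x21] <- [49 25 28 96]
D2: mem[0x08..0x0c] <- [37 05 d1 e7 4c]
D3: mem[0x16..0x17] <- [e7 4c]
query mem[0x27]=0x10, mem[0x09]=0x05, mem[0x17]=0x4c

MEM[0x27,0x09,0x17] = 10 05 4c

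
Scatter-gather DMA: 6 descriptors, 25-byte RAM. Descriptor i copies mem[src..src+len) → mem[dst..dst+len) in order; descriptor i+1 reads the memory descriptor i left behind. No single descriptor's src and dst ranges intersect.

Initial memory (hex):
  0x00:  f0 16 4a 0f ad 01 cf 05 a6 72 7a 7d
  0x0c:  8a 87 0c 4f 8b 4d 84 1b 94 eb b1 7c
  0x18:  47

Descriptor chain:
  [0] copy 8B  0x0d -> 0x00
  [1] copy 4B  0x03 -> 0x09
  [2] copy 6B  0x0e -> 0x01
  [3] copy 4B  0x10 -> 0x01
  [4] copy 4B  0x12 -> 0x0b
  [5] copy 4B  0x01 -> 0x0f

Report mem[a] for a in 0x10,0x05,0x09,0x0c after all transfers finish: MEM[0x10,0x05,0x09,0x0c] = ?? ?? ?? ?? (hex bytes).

#0 dst[0x00+8] := {0x87,0x0c,0x4f,0x8b,0x4d,0x84,0x1b,0x94}
#1 dst[0x09+4] := {0x8b,0x4d,0x84,0x1b}
#2 dst[0x01+6] := {0x0c,0x4f,0x8b,0x4d,0x84,0x1b}
#3 dst[0x01+4] := {0x8b,0x4d,0x84,0x1b}
#4 dst[0x0b+4] := {0x84,0x1b,0x94,0xeb}
#5 dst[0x0f+4] := {0x8b,0x4d,0x84,0x1b}
query mem[0x10]=0x4d, mem[0x05]=0x84, mem[0x09]=0x8b, mem[0x0c]=0x1b

MEM[0x10,0x05,0x09,0x0c] = 4d 84 8b 1b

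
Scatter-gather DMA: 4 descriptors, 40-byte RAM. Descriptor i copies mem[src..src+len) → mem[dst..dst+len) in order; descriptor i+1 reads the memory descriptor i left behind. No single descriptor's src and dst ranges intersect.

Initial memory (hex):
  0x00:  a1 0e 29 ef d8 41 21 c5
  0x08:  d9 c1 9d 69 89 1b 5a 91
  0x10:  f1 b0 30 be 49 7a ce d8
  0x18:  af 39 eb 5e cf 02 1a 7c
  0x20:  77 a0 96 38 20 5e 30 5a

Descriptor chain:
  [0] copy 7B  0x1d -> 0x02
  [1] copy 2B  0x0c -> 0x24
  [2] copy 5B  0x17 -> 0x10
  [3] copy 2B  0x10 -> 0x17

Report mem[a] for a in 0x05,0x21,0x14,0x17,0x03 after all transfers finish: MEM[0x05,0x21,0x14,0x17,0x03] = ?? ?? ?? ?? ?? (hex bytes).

#0 dst[0x02+7] := {0x02,0x1a,0x7c,0x77,0xa0,0x96,0x38}
#1 dst[0x24+2] := {0x89,0x1b}
#2 dst[0x10+5] := {0xd8,0xaf,0x39,0xeb,0x5e}
#3 dst[0x17+2] := {0xd8,0xaf}
query mem[0x05]=0x77, mem[0x21]=0xa0, mem[0x14]=0x5e, mem[0x17]=0xd8, mem[0x03]=0x1a

MEM[0x05,0x21,0x14,0x17,0x03] = 77 a0 5e d8 1a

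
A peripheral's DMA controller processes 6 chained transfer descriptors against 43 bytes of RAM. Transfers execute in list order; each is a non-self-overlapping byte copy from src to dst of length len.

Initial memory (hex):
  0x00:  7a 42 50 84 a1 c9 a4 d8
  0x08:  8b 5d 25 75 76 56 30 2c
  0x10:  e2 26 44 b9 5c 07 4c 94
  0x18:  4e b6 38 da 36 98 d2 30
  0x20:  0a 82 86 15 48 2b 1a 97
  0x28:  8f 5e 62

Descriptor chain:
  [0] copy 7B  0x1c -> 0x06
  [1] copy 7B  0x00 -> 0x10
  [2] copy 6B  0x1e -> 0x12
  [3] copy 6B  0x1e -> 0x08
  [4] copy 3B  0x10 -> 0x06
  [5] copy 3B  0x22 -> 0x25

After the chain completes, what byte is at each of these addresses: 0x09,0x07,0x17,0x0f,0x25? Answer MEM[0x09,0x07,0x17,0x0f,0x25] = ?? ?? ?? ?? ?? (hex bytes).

MEM[0x09,0x07,0x17,0x0f,0x25] = 30 42 15 2c 86

[0] 0x1c->0x06 len=7 : 36 98 d2 30 0a 82 86
[1] 0x00->0x10 len=7 : 7a 42 50 84 a1 c9 36
[2] 0x1e->0x12 len=6 : d2 30 0a 82 86 15
[3] 0x1e->0x08 len=6 : d2 30 0a 82 86 15
[4] 0x10->0x06 len=3 : 7a 42 d2
[5] 0x22->0x25 len=3 : 86 15 48
query mem[0x09]=0x30, mem[0x07]=0x42, mem[0x17]=0x15, mem[0x0f]=0x2c, mem[0x25]=0x86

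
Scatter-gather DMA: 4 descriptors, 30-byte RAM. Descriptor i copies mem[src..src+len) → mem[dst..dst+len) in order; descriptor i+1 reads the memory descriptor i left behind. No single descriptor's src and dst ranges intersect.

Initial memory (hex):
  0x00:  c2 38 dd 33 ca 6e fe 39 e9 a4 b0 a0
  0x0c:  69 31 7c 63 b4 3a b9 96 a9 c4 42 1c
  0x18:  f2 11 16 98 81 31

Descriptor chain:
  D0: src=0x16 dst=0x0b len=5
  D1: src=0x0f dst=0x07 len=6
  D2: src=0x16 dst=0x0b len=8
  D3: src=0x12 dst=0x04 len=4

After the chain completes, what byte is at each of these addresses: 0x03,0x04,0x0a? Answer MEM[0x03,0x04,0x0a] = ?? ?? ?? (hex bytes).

MEM[0x03,0x04,0x0a] = 33 31 b9

[0] 0x16->0x0b len=5 : 42 1c f2 11 16
[1] 0x0f->0x07 len=6 : 16 b4 3a b9 96 a9
[2] 0x16->0x0b len=8 : 42 1c f2 11 16 98 81 31
[3] 0x12->0x04 len=4 : 31 96 a9 c4
query mem[0x03]=0x33, mem[0x04]=0x31, mem[0x0a]=0xb9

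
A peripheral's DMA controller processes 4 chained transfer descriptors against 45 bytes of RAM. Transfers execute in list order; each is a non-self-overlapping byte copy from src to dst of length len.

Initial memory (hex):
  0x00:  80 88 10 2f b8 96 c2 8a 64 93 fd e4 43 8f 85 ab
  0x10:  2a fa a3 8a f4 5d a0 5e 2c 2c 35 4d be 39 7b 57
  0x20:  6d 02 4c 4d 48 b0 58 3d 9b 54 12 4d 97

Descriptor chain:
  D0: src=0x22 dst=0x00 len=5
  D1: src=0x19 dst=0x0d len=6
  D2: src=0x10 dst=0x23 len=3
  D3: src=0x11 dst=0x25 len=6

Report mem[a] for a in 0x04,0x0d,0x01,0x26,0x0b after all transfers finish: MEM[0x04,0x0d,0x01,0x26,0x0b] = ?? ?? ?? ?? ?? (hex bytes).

#0 dst[0x00+5] := {0x4c,0x4d,0x48,0xb0,0x58}
#1 dst[0x0d+6] := {0x2c,0x35,0x4d,0xbe,0x39,0x7b}
#2 dst[0x23+3] := {0xbe,0x39,0x7b}
#3 dst[0x25+6] := {0x39,0x7b,0x8a,0xf4,0x5d,0xa0}
query mem[0x04]=0x58, mem[0x0d]=0x2c, mem[0x01]=0x4d, mem[0x26]=0x7b, mem[0x0b]=0xe4

MEM[0x04,0x0d,0x01,0x26,0x0b] = 58 2c 4d 7b e4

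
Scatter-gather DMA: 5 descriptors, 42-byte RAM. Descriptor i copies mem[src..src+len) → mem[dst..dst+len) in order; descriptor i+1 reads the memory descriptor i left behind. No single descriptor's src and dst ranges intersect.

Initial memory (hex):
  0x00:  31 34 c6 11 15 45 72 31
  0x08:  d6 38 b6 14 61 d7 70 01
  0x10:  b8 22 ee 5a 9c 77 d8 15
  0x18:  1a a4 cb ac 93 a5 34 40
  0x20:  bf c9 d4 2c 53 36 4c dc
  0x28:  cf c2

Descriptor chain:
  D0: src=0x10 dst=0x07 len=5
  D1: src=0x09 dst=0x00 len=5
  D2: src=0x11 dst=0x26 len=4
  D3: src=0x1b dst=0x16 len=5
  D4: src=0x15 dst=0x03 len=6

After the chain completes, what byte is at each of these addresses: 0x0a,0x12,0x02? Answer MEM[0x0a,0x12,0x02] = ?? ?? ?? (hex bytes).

#0 dst[0x07+5] := {0xb8,0x22,0xee,0x5a,0x9c}
#1 dst[0x00+5] := {0xee,0x5a,0x9c,0x61,0xd7}
#2 dst[0x26+4] := {0x22,0xee,0x5a,0x9c}
#3 dst[0x16+5] := {0xac,0x93,0xa5,0x34,0x40}
#4 dst[0x03+6] := {0x77,0xac,0x93,0xa5,0x34,0x40}
query mem[0x0a]=0x5a, mem[0x12]=0xee, mem[0x02]=0x9c

MEM[0x0a,0x12,0x02] = 5a ee 9c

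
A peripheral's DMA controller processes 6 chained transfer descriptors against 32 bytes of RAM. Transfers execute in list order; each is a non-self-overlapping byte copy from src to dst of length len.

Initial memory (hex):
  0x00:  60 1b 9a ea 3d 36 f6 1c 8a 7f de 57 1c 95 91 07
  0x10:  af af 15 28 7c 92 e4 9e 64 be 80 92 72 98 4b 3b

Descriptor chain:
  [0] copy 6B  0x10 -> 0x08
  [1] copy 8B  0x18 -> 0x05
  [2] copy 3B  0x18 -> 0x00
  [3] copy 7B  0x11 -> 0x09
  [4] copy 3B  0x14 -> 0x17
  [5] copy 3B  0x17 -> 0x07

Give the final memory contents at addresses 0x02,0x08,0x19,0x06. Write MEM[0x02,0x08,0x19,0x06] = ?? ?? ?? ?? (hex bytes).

MEM[0x02,0x08,0x19,0x06] = 80 92 e4 be

[0] 0x10->0x08 len=6 : af af 15 28 7c 92
[1] 0x18->0x05 len=8 : 64 be 80 92 72 98 4b 3b
[2] 0x18->0x00 len=3 : 64 be 80
[3] 0x11->0x09 len=7 : af 15 28 7c 92 e4 9e
[4] 0x14->0x17 len=3 : 7c 92 e4
[5] 0x17->0x07 len=3 : 7c 92 e4
query mem[0x02]=0x80, mem[0x08]=0x92, mem[0x19]=0xe4, mem[0x06]=0xbe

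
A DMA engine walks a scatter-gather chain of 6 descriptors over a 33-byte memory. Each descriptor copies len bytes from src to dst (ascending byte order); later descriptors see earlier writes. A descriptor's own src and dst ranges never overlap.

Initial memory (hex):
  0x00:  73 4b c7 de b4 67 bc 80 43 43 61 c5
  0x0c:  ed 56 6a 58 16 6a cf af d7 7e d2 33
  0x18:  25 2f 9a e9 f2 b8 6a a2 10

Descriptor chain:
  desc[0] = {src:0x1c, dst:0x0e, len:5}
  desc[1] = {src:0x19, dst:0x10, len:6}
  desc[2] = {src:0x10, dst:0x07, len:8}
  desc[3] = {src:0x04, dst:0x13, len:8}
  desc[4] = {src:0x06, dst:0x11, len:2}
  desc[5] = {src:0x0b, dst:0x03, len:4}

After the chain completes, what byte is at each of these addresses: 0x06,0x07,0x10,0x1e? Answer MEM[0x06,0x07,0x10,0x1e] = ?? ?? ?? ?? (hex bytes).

[0] 0x1c->0x0e len=5 : f2 b8 6a a2 10
[1] 0x19->0x10 len=6 : 2f 9a e9 f2 b8 6a
[2] 0x10->0x07 len=8 : 2f 9a e9 f2 b8 6a d2 33
[3] 0x04->0x13 len=8 : b4 67 bc 2f 9a e9 f2 b8
[4] 0x06->0x11 len=2 : bc 2f
[5] 0x0b->0x03 len=4 : b8 6a d2 33
query mem[0x06]=0x33, mem[0x07]=0x2f, mem[0x10]=0x2f, mem[0x1e]=0x6a

MEM[0x06,0x07,0x10,0x1e] = 33 2f 2f 6a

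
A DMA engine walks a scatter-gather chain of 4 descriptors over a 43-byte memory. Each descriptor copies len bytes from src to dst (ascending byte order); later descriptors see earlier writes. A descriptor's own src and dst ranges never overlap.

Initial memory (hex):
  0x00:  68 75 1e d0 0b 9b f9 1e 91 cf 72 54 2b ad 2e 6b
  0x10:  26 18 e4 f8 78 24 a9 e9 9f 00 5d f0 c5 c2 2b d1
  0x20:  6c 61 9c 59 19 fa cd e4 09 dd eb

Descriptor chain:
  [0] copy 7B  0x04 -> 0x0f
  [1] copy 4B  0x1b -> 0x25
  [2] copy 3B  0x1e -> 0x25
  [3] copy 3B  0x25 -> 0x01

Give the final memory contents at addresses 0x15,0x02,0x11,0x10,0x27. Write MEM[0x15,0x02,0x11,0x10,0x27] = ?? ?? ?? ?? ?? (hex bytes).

MEM[0x15,0x02,0x11,0x10,0x27] = 72 d1 f9 9b 6c

D0: mem[0x0f..0x15] <- [0b 9b f9 1e 91 cf 72]
D1: mem[0x25..0x28] <- [f0 c5 c2 2b]
D2: mem[0x25..0x27] <- [2b d1 6c]
D3: mem[0x01..0x03] <- [2b d1 6c]
query mem[0x15]=0x72, mem[0x02]=0xd1, mem[0x11]=0xf9, mem[0x10]=0x9b, mem[0x27]=0x6c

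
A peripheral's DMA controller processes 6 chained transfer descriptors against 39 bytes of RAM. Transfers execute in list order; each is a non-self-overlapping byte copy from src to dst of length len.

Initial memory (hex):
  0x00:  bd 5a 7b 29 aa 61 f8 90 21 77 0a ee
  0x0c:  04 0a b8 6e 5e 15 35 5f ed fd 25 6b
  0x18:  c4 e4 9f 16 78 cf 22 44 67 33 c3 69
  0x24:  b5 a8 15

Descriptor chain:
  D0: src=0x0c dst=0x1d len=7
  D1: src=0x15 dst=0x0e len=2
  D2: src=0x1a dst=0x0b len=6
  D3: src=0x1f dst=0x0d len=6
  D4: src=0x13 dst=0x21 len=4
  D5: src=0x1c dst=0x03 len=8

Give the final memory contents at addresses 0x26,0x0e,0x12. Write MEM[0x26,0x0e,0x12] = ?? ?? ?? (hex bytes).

  after D0: wrote 7B at 0x1d = 040ab86e5e1535
  after D1: wrote 2B at 0x0e = fd25
  after D2: wrote 6B at 0x0b = 9f1678040ab8
  after D3: wrote 6B at 0x0d = b86e5e1535b5
  after D4: wrote 4B at 0x21 = 5fedfd25
  after D5: wrote 8B at 0x03 = 78040ab86e5fedfd
query mem[0x26]=0x15, mem[0x0e]=0x6e, mem[0x12]=0xb5

MEM[0x26,0x0e,0x12] = 15 6e b5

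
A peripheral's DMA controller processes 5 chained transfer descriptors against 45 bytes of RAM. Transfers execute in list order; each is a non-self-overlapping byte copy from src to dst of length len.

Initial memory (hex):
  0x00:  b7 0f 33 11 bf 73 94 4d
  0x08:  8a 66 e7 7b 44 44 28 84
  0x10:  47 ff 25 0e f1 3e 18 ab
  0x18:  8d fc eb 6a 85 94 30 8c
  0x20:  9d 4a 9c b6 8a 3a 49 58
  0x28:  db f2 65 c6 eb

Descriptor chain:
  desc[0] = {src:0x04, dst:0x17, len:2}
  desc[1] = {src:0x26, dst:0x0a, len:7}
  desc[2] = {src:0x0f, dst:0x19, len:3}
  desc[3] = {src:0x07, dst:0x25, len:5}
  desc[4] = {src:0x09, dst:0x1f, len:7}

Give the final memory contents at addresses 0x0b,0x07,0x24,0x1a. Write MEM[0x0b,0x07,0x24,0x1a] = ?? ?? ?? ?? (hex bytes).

#0 dst[0x17+2] := {0xbf,0x73}
#1 dst[0x0a+7] := {0x49,0x58,0xdb,0xf2,0x65,0xc6,0xeb}
#2 dst[0x19+3] := {0xc6,0xeb,0xff}
#3 dst[0x25+5] := {0x4d,0x8a,0x66,0x49,0x58}
#4 dst[0x1f+7] := {0x66,0x49,0x58,0xdb,0xf2,0x65,0xc6}
query mem[0x0b]=0x58, mem[0x07]=0x4d, mem[0x24]=0x65, mem[0x1a]=0xeb

MEM[0x0b,0x07,0x24,0x1a] = 58 4d 65 eb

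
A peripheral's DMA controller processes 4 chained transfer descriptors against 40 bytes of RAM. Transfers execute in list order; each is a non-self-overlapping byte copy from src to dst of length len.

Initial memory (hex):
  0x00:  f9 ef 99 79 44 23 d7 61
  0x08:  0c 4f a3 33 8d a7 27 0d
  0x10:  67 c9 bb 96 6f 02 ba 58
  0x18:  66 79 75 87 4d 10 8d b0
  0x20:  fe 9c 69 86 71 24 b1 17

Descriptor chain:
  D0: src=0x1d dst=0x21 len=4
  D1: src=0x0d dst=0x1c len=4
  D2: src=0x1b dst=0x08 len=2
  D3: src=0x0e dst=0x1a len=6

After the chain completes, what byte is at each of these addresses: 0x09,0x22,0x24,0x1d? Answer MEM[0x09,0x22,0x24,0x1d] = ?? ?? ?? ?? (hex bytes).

  after D0: wrote 4B at 0x21 = 108db0fe
  after D1: wrote 4B at 0x1c = a7270d67
  after D2: wrote 2B at 0x08 = 87a7
  after D3: wrote 6B at 0x1a = 270d67c9bb96
query mem[0x09]=0xa7, mem[0x22]=0x8d, mem[0x24]=0xfe, mem[0x1d]=0xc9

MEM[0x09,0x22,0x24,0x1d] = a7 8d fe c9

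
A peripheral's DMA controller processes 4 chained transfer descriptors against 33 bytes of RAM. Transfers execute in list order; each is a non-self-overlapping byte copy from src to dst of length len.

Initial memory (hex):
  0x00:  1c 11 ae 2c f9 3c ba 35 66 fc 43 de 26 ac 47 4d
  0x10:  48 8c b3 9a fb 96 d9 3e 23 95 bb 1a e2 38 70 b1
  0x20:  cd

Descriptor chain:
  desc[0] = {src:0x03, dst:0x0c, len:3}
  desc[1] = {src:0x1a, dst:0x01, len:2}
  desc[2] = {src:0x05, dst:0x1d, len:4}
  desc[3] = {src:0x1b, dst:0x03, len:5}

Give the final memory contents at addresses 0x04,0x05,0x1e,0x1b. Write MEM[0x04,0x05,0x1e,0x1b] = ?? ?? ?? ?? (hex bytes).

  after D0: wrote 3B at 0x0c = 2cf93c
  after D1: wrote 2B at 0x01 = bb1a
  after D2: wrote 4B at 0x1d = 3cba3566
  after D3: wrote 5B at 0x03 = 1ae23cba35
query mem[0x04]=0xe2, mem[0x05]=0x3c, mem[0x1e]=0xba, mem[0x1b]=0x1a

MEM[0x04,0x05,0x1e,0x1b] = e2 3c ba 1a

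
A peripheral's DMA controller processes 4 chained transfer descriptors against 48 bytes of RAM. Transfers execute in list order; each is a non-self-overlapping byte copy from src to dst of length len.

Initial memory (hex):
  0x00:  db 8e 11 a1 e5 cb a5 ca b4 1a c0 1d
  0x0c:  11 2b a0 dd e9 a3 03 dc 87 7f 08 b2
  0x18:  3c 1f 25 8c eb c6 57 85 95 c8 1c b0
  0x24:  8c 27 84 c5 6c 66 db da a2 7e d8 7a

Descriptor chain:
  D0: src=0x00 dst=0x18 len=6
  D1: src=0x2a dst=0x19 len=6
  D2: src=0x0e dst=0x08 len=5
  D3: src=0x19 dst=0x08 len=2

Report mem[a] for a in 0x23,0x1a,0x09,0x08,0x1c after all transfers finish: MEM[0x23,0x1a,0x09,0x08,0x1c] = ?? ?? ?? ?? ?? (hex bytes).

MEM[0x23,0x1a,0x09,0x08,0x1c] = b0 da da db 7e

[0] 0x00->0x18 len=6 : db 8e 11 a1 e5 cb
[1] 0x2a->0x19 len=6 : db da a2 7e d8 7a
[2] 0x0e->0x08 len=5 : a0 dd e9 a3 03
[3] 0x19->0x08 len=2 : db da
query mem[0x23]=0xb0, mem[0x1a]=0xda, mem[0x09]=0xda, mem[0x08]=0xdb, mem[0x1c]=0x7e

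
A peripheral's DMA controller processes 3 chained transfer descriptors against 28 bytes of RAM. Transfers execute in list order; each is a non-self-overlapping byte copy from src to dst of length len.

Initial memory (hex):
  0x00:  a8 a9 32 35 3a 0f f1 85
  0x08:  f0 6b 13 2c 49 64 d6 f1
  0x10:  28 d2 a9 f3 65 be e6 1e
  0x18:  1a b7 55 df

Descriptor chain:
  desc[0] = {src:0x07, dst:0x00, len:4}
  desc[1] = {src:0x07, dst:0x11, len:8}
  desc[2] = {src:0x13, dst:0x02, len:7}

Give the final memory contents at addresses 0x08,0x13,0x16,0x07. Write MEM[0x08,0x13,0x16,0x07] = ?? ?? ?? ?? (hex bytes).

  after D0: wrote 4B at 0x00 = 85f06b13
  after D1: wrote 8B at 0x11 = 85f06b132c4964d6
  after D2: wrote 7B at 0x02 = 6b132c4964d6b7
query mem[0x08]=0xb7, mem[0x13]=0x6b, mem[0x16]=0x49, mem[0x07]=0xd6

MEM[0x08,0x13,0x16,0x07] = b7 6b 49 d6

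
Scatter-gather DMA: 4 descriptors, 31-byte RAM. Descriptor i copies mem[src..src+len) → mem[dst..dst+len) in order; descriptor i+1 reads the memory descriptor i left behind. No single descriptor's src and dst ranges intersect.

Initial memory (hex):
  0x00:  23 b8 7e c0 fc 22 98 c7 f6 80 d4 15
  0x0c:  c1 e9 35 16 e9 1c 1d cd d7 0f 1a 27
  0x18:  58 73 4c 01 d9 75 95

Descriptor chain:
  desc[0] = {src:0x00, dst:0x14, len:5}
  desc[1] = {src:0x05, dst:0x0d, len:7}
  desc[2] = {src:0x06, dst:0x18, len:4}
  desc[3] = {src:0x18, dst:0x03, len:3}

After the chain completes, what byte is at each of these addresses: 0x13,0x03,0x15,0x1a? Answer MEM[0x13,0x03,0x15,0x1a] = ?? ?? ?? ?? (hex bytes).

#0 dst[0x14+5] := {0x23,0xb8,0x7e,0xc0,0xfc}
#1 dst[0x0d+7] := {0x22,0x98,0xc7,0xf6,0x80,0xd4,0x15}
#2 dst[0x18+4] := {0x98,0xc7,0xf6,0x80}
#3 dst[0x03+3] := {0x98,0xc7,0xf6}
query mem[0x13]=0x15, mem[0x03]=0x98, mem[0x15]=0xb8, mem[0x1a]=0xf6

MEM[0x13,0x03,0x15,0x1a] = 15 98 b8 f6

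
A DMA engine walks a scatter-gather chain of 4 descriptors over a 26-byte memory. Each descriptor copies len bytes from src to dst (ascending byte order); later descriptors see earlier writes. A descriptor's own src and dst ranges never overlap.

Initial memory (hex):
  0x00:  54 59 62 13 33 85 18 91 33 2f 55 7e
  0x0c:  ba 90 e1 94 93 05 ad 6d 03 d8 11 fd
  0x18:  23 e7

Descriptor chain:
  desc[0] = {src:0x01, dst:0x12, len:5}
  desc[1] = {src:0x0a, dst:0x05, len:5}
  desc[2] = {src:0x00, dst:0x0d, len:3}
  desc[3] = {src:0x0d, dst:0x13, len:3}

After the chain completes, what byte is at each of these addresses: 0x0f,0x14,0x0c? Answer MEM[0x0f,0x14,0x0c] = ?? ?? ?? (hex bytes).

  after D0: wrote 5B at 0x12 = 5962133385
  after D1: wrote 5B at 0x05 = 557eba90e1
  after D2: wrote 3B at 0x0d = 545962
  after D3: wrote 3B at 0x13 = 545962
query mem[0x0f]=0x62, mem[0x14]=0x59, mem[0x0c]=0xba

MEM[0x0f,0x14,0x0c] = 62 59 ba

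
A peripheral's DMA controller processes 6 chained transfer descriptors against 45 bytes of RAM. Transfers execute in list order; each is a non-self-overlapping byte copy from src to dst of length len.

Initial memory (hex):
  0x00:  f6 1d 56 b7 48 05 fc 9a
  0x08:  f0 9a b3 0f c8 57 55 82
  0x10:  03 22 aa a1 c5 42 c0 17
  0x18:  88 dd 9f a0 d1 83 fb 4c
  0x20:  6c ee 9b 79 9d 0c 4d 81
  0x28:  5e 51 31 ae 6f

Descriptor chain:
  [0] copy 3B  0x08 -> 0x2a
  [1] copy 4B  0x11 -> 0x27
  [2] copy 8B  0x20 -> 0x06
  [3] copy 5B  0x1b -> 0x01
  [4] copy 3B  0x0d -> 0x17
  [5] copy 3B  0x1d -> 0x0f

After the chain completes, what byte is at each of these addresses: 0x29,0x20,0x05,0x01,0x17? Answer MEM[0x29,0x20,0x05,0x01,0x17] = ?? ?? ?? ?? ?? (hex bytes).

D0: mem[0x2a..0x2c] <- [f0 9a b3]
D1: mem[0x27..0x2a] <- [22 aa a1 c5]
D2: mem[0x06..0x0d] <- [6c ee 9b 79 9d 0c 4d 22]
D3: mem[0x01..0x05] <- [a0 d1 83 fb 4c]
D4: mem[0x17..0x19] <- [22 55 82]
D5: mem[0x0f..0x11] <- [83 fb 4c]
query mem[0x29]=0xa1, mem[0x20]=0x6c, mem[0x05]=0x4c, mem[0x01]=0xa0, mem[0x17]=0x22

MEM[0x29,0x20,0x05,0x01,0x17] = a1 6c 4c a0 22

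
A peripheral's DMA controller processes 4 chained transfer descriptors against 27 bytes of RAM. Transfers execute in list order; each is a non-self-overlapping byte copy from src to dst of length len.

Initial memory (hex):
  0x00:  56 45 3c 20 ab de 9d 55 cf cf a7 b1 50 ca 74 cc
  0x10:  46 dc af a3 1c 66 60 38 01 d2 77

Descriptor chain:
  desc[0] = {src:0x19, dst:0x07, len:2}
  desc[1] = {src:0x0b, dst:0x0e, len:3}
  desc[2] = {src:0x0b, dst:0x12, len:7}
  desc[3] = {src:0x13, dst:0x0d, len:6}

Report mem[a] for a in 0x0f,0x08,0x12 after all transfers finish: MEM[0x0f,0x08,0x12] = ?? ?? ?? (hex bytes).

MEM[0x0f,0x08,0x12] = b1 77 dc

[0] 0x19->0x07 len=2 : d2 77
[1] 0x0b->0x0e len=3 : b1 50 ca
[2] 0x0b->0x12 len=7 : b1 50 ca b1 50 ca dc
[3] 0x13->0x0d len=6 : 50 ca b1 50 ca dc
query mem[0x0f]=0xb1, mem[0x08]=0x77, mem[0x12]=0xdc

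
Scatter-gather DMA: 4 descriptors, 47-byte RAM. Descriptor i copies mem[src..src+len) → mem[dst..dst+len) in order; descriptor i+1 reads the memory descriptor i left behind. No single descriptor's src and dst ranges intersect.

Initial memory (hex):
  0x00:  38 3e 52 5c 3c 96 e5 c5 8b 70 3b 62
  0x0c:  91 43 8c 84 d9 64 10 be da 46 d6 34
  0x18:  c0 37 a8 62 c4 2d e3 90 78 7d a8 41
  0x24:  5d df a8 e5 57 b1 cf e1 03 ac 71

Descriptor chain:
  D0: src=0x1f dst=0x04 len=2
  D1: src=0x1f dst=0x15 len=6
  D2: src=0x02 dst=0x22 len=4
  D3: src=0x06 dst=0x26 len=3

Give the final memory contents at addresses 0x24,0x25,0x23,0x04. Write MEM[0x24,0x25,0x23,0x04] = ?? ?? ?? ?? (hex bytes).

MEM[0x24,0x25,0x23,0x04] = 90 78 5c 90

D0: mem[0x04..0x05] <- [90 78]
D1: mem[0x15..0x1a] <- [90 78 7d a8 41 5d]
D2: mem[0x22..0x25] <- [52 5c 90 78]
D3: mem[0x26..0x28] <- [e5 c5 8b]
query mem[0x24]=0x90, mem[0x25]=0x78, mem[0x23]=0x5c, mem[0x04]=0x90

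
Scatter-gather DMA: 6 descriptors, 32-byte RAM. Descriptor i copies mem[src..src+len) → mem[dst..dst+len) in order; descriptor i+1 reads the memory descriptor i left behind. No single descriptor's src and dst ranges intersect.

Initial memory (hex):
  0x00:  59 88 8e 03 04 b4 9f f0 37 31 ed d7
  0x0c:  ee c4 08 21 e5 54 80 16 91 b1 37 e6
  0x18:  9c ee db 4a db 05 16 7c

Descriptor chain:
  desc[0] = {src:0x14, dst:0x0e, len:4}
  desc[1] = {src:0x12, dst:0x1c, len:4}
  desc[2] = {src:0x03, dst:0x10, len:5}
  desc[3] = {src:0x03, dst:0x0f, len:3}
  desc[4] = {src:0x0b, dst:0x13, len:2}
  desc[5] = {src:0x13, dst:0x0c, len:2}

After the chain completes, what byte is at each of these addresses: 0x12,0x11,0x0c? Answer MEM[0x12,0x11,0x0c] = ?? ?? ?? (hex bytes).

[0] 0x14->0x0e len=4 : 91 b1 37 e6
[1] 0x12->0x1c len=4 : 80 16 91 b1
[2] 0x03->0x10 len=5 : 03 04 b4 9f f0
[3] 0x03->0x0f len=3 : 03 04 b4
[4] 0x0b->0x13 len=2 : d7 ee
[5] 0x13->0x0c len=2 : d7 ee
query mem[0x12]=0xb4, mem[0x11]=0xb4, mem[0x0c]=0xd7

MEM[0x12,0x11,0x0c] = b4 b4 d7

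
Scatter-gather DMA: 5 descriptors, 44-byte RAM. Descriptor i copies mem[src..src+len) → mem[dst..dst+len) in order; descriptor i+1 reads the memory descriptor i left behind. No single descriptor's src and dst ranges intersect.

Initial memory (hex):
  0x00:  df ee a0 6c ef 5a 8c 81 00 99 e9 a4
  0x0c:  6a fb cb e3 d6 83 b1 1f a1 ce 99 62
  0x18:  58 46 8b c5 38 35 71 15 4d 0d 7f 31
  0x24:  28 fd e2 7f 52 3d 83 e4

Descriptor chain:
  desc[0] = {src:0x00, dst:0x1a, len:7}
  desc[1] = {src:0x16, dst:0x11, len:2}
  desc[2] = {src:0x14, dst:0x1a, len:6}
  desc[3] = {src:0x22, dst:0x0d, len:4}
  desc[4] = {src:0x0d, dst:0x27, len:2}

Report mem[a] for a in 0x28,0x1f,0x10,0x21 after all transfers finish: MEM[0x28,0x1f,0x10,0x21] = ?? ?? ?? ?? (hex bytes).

MEM[0x28,0x1f,0x10,0x21] = 31 46 fd 0d

  after D0: wrote 7B at 0x1a = dfeea06cef5a8c
  after D1: wrote 2B at 0x11 = 9962
  after D2: wrote 6B at 0x1a = a1ce99625846
  after D3: wrote 4B at 0x0d = 7f3128fd
  after D4: wrote 2B at 0x27 = 7f31
query mem[0x28]=0x31, mem[0x1f]=0x46, mem[0x10]=0xfd, mem[0x21]=0x0d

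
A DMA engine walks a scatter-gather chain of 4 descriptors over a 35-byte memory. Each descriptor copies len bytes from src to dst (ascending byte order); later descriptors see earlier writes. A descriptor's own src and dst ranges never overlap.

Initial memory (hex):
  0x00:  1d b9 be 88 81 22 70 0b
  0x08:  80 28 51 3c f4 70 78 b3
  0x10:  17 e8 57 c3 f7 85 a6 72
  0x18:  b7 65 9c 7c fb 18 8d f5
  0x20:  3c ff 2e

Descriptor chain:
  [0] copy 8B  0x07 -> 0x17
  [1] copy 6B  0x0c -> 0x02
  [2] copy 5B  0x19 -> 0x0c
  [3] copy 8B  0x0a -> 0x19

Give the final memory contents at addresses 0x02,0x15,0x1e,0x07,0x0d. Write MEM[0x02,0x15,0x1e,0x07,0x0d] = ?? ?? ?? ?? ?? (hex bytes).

D0: mem[0x17..0x1e] <- [0b 80 28 51 3c f4 70 78]
D1: mem[0x02..0x07] <- [f4 70 78 b3 17 e8]
D2: mem[0x0c..0x10] <- [28 51 3c f4 70]
D3: mem[0x19..0x20] <- [51 3c 28 51 3c f4 70 e8]
query mem[0x02]=0xf4, mem[0x15]=0x85, mem[0x1e]=0xf4, mem[0x07]=0xe8, mem[0x0d]=0x51

MEM[0x02,0x15,0x1e,0x07,0x0d] = f4 85 f4 e8 51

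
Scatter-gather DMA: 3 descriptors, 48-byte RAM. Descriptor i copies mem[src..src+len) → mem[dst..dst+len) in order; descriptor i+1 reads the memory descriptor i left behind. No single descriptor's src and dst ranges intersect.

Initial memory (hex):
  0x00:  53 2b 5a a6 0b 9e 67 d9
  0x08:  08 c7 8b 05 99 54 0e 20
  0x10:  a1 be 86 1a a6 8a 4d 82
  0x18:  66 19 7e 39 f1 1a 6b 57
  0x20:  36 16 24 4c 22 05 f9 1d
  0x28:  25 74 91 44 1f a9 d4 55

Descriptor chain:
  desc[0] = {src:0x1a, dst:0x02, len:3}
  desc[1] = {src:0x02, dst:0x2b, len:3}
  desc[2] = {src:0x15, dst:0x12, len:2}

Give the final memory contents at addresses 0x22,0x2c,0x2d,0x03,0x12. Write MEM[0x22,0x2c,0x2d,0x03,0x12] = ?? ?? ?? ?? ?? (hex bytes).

MEM[0x22,0x2c,0x2d,0x03,0x12] = 24 39 f1 39 8a

D0: mem[0x02..0x04] <- [7e 39 f1]
D1: mem[0x2b..0x2d] <- [7e 39 f1]
D2: mem[0x12..0x13] <- [8a 4d]
query mem[0x22]=0x24, mem[0x2c]=0x39, mem[0x2d]=0xf1, mem[0x03]=0x39, mem[0x12]=0x8a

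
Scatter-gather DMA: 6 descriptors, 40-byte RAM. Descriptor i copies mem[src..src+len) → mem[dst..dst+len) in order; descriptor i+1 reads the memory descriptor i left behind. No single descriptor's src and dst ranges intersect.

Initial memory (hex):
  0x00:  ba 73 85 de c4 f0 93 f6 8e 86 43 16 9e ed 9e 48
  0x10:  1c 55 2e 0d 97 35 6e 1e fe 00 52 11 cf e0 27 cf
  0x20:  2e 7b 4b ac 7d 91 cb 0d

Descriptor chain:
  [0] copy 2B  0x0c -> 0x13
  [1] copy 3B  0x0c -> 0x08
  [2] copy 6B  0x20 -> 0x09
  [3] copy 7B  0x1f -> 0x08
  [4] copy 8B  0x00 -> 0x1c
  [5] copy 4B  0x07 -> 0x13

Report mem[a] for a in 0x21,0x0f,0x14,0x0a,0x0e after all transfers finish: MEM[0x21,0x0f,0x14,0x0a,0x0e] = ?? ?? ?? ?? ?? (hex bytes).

[0] 0x0c->0x13 len=2 : 9e ed
[1] 0x0c->0x08 len=3 : 9e ed 9e
[2] 0x20->0x09 len=6 : 2e 7b 4b ac 7d 91
[3] 0x1f->0x08 len=7 : cf 2e 7b 4b ac 7d 91
[4] 0x00->0x1c len=8 : ba 73 85 de c4 f0 93 f6
[5] 0x07->0x13 len=4 : f6 cf 2e 7b
query mem[0x21]=0xf0, mem[0x0f]=0x48, mem[0x14]=0xcf, mem[0x0a]=0x7b, mem[0x0e]=0x91

MEM[0x21,0x0f,0x14,0x0a,0x0e] = f0 48 cf 7b 91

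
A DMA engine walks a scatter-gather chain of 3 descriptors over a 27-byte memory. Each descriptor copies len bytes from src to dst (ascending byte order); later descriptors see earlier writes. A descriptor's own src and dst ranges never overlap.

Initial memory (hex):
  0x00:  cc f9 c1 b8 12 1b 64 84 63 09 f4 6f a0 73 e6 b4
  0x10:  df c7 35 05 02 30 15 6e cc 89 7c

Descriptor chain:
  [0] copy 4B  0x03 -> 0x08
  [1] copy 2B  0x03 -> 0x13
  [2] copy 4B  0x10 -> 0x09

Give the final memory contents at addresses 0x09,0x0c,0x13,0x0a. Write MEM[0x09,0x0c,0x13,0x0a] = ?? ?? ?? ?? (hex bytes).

#0 dst[0x08+4] := {0xb8,0x12,0x1b,0x64}
#1 dst[0x13+2] := {0xb8,0x12}
#2 dst[0x09+4] := {0xdf,0xc7,0x35,0xb8}
query mem[0x09]=0xdf, mem[0x0c]=0xb8, mem[0x13]=0xb8, mem[0x0a]=0xc7

MEM[0x09,0x0c,0x13,0x0a] = df b8 b8 c7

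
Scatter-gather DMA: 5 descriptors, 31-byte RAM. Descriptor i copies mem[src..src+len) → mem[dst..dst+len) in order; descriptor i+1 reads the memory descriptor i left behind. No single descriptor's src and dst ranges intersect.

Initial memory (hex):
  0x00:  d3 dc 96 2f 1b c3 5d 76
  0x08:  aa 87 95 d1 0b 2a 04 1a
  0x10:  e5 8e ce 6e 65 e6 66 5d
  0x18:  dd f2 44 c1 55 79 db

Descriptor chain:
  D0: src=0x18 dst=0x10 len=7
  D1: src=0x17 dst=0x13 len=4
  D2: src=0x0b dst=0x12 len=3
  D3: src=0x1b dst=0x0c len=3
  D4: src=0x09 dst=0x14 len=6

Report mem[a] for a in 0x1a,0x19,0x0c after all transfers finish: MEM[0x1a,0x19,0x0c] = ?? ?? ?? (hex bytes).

D0: mem[0x10..0x16] <- [dd f2 44 c1 55 79 db]
D1: mem[0x13..0x16] <- [5d dd f2 44]
D2: mem[0x12..0x14] <- [d1 0b 2a]
D3: mem[0x0c..0x0e] <- [c1 55 79]
D4: mem[0x14..0x19] <- [87 95 d1 c1 55 79]
query mem[0x1a]=0x44, mem[0x19]=0x79, mem[0x0c]=0xc1

MEM[0x1a,0x19,0x0c] = 44 79 c1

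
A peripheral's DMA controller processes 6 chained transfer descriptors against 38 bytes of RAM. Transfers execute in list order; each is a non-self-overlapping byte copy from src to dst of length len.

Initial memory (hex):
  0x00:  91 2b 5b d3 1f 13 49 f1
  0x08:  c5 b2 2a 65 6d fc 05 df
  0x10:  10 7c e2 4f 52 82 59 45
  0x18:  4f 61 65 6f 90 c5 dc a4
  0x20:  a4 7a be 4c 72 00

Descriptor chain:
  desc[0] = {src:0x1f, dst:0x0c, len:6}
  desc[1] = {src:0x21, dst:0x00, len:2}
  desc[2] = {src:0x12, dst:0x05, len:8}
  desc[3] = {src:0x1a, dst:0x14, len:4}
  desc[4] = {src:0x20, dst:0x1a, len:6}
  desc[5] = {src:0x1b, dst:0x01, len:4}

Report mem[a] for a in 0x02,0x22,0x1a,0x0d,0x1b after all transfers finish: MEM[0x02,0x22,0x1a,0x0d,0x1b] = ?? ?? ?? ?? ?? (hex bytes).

D0: mem[0x0c..0x11] <- [a4 a4 7a be 4c 72]
D1: mem[0x00..0x01] <- [7a be]
D2: mem[0x05..0x0c] <- [e2 4f 52 82 59 45 4f 61]
D3: mem[0x14..0x17] <- [65 6f 90 c5]
D4: mem[0x1a..0x1f] <- [a4 7a be 4c 72 00]
D5: mem[0x01..0x04] <- [7a be 4c 72]
query mem[0x02]=0xbe, mem[0x22]=0xbe, mem[0x1a]=0xa4, mem[0x0d]=0xa4, mem[0x1b]=0x7a

MEM[0x02,0x22,0x1a,0x0d,0x1b] = be be a4 a4 7a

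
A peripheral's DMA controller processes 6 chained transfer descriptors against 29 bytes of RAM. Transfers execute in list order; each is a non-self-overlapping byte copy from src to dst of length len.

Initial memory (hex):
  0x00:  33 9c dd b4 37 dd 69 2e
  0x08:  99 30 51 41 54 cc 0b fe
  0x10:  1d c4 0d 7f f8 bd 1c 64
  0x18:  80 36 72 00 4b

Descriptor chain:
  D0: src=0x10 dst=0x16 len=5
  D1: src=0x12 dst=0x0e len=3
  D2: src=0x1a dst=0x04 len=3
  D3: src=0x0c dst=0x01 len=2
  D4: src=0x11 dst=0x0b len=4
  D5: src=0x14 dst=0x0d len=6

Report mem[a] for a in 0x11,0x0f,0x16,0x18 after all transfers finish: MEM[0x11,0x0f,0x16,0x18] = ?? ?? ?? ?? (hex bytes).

[0] 0x10->0x16 len=5 : 1d c4 0d 7f f8
[1] 0x12->0x0e len=3 : 0d 7f f8
[2] 0x1a->0x04 len=3 : f8 00 4b
[3] 0x0c->0x01 len=2 : 54 cc
[4] 0x11->0x0b len=4 : c4 0d 7f f8
[5] 0x14->0x0d len=6 : f8 bd 1d c4 0d 7f
query mem[0x11]=0x0d, mem[0x0f]=0x1d, mem[0x16]=0x1d, mem[0x18]=0x0d

MEM[0x11,0x0f,0x16,0x18] = 0d 1d 1d 0d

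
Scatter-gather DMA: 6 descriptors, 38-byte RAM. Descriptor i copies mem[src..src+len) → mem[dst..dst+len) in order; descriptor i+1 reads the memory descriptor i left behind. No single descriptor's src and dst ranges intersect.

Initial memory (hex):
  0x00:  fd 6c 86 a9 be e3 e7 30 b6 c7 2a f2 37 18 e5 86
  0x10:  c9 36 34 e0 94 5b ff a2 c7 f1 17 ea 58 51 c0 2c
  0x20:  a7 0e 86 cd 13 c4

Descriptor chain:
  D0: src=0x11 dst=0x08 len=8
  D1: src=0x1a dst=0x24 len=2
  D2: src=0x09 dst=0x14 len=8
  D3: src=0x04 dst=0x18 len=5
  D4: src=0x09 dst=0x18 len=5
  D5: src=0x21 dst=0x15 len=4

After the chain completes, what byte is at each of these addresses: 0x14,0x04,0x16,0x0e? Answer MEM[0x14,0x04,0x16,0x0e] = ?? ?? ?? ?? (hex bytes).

[0] 0x11->0x08 len=8 : 36 34 e0 94 5b ff a2 c7
[1] 0x1a->0x24 len=2 : 17 ea
[2] 0x09->0x14 len=8 : 34 e0 94 5b ff a2 c7 c9
[3] 0x04->0x18 len=5 : be e3 e7 30 36
[4] 0x09->0x18 len=5 : 34 e0 94 5b ff
[5] 0x21->0x15 len=4 : 0e 86 cd 17
query mem[0x14]=0x34, mem[0x04]=0xbe, mem[0x16]=0x86, mem[0x0e]=0xa2

MEM[0x14,0x04,0x16,0x0e] = 34 be 86 a2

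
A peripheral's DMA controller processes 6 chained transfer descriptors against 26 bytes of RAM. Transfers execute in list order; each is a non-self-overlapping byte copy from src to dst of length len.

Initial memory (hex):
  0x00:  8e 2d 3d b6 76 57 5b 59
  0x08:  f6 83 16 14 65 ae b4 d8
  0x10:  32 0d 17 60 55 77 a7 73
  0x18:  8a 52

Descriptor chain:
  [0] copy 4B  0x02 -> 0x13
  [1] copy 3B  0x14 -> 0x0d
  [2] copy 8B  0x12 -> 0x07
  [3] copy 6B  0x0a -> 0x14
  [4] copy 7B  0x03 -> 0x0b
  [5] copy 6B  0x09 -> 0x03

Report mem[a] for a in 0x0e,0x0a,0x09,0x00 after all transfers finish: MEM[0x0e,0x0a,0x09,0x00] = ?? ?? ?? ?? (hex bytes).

[0] 0x02->0x13 len=4 : 3d b6 76 57
[1] 0x14->0x0d len=3 : b6 76 57
[2] 0x12->0x07 len=8 : 17 3d b6 76 57 73 8a 52
[3] 0x0a->0x14 len=6 : 76 57 73 8a 52 57
[4] 0x03->0x0b len=7 : b6 76 57 5b 17 3d b6
[5] 0x09->0x03 len=6 : b6 76 b6 76 57 5b
query mem[0x0e]=0x5b, mem[0x0a]=0x76, mem[0x09]=0xb6, mem[0x00]=0x8e

MEM[0x0e,0x0a,0x09,0x00] = 5b 76 b6 8e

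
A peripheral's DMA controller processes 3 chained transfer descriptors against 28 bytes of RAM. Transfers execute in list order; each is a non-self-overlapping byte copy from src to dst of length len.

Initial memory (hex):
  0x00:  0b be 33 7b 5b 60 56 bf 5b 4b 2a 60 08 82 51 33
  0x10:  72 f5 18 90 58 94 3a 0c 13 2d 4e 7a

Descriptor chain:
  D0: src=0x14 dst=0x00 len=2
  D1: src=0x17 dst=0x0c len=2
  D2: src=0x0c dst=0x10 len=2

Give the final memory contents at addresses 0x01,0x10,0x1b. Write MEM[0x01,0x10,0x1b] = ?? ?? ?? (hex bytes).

MEM[0x01,0x10,0x1b] = 94 0c 7a

[0] 0x14->0x00 len=2 : 58 94
[1] 0x17->0x0c len=2 : 0c 13
[2] 0x0c->0x10 len=2 : 0c 13
query mem[0x01]=0x94, mem[0x10]=0x0c, mem[0x1b]=0x7a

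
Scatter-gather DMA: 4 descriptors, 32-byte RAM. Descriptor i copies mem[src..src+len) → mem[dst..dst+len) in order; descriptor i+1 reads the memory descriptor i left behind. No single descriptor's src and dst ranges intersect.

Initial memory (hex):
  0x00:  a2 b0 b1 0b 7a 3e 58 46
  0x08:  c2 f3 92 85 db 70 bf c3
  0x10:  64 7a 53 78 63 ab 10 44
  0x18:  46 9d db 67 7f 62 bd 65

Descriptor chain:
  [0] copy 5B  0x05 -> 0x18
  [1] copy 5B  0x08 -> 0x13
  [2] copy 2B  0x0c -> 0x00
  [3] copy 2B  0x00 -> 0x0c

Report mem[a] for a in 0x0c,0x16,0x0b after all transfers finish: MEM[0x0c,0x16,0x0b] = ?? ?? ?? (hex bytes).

MEM[0x0c,0x16,0x0b] = db 85 85

D0: mem[0x18..0x1c] <- [3e 58 46 c2 f3]
D1: mem[0x13..0x17] <- [c2 f3 92 85 db]
D2: mem[0x00..0x01] <- [db 70]
D3: mem[0x0c..0x0d] <- [db 70]
query mem[0x0c]=0xdb, mem[0x16]=0x85, mem[0x0b]=0x85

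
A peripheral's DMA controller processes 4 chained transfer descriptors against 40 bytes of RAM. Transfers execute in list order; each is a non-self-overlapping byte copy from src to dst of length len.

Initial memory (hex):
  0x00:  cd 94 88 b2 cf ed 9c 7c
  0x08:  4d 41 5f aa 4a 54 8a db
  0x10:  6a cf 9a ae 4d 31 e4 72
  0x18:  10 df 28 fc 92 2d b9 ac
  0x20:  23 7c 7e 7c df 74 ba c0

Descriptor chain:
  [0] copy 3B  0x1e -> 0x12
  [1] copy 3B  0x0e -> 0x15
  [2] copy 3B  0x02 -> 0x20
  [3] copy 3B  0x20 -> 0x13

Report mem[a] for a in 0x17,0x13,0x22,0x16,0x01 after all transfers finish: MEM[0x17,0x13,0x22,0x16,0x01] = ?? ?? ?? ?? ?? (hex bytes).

[0] 0x1e->0x12 len=3 : b9 ac 23
[1] 0x0e->0x15 len=3 : 8a db 6a
[2] 0x02->0x20 len=3 : 88 b2 cf
[3] 0x20->0x13 len=3 : 88 b2 cf
query mem[0x17]=0x6a, mem[0x13]=0x88, mem[0x22]=0xcf, mem[0x16]=0xdb, mem[0x01]=0x94

MEM[0x17,0x13,0x22,0x16,0x01] = 6a 88 cf db 94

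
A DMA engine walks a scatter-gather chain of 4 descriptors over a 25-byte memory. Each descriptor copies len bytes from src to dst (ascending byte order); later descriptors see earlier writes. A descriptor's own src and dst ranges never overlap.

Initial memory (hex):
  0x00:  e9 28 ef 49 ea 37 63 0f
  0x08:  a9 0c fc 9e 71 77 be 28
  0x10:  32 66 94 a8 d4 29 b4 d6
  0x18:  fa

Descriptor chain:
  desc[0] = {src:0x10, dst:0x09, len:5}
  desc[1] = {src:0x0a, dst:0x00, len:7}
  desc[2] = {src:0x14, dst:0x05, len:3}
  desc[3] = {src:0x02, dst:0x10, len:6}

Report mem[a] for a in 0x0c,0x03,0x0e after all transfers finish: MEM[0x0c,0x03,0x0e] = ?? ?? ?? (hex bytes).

MEM[0x0c,0x03,0x0e] = a8 d4 be

[0] 0x10->0x09 len=5 : 32 66 94 a8 d4
[1] 0x0a->0x00 len=7 : 66 94 a8 d4 be 28 32
[2] 0x14->0x05 len=3 : d4 29 b4
[3] 0x02->0x10 len=6 : a8 d4 be d4 29 b4
query mem[0x0c]=0xa8, mem[0x03]=0xd4, mem[0x0e]=0xbe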